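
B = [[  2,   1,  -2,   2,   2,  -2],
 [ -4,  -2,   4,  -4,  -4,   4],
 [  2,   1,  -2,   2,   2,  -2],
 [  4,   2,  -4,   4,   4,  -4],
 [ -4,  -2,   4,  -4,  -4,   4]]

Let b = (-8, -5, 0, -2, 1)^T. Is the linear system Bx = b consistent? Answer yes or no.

Row reduce the augmented matrix [B | b].
R2 ← R2 + (2)·R1: [0, 0, 0, 0, 0, 0, -21]
R3 ← R3 − R1: [0, 0, 0, 0, 0, 0, 8]
R4 ← R4 − (2)·R1: [0, 0, 0, 0, 0, 0, 14]
R5 ← R5 + (2)·R1: [0, 0, 0, 0, 0, 0, -15]
R3 ← R3 + (8/21)·R2: [0, 0, 0, 0, 0, 0, 0]
R4 ← R4 + (2/3)·R2: [0, 0, 0, 0, 0, 0, 0]
R5 ← R5 − (5/7)·R2: [0, 0, 0, 0, 0, 0, 0]
The echelon form has 2 nonzero rows; the last pivot sits in the augmented column, so rank(B) = 1 but rank([B|b]) = 2.
Since the ranks differ, the system is inconsistent.

no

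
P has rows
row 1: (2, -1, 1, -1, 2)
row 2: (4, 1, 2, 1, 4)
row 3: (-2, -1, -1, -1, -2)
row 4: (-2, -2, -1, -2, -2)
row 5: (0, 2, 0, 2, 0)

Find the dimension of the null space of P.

Row reduce to echelon form.
R2 ← R2 − (2)·R1: [0, 3, 0, 3, 0]
R3 ← R3 + R1: [0, -2, 0, -2, 0]
R4 ← R4 + R1: [0, -3, 0, -3, 0]
R3 ← R3 + (2/3)·R2: [0, 0, 0, 0, 0]
R4 ← R4 + R2: [0, 0, 0, 0, 0]
R5 ← R5 − (2/3)·R2: [0, 0, 0, 0, 0]
2 nonzero rows, so rank(P) = 2.
P has 5 columns; by rank–nullity, nullity = 5 − 2 = 3.

3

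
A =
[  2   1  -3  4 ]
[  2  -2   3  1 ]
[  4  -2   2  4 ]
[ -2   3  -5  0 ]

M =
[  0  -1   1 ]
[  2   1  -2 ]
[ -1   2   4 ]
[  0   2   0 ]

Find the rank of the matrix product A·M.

First compute AM:
[[  5,   1, -12],
 [ -7,   4,  18],
 [ -6,   6,  16],
 [ 11,  -5, -28]]
Now row reduce the product.
R2 ← R2 + (7/5)·R1: [0, 27/5, 6/5]
R3 ← R3 + (6/5)·R1: [0, 36/5, 8/5]
R4 ← R4 − (11/5)·R1: [0, -36/5, -8/5]
R3 ← R3 − (4/3)·R2: [0, 0, 0]
R4 ← R4 + (4/3)·R2: [0, 0, 0]
2 nonzero rows, so rank(AM) = 2.

2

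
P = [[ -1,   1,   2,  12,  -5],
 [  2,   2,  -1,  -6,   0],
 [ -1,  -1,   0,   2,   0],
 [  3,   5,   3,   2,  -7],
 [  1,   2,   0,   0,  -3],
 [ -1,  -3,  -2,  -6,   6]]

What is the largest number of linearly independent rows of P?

4

Row reduce to echelon form.
R2 ← R2 + (2)·R1: [0, 4, 3, 18, -10]
R3 ← R3 − R1: [0, -2, -2, -10, 5]
R4 ← R4 + (3)·R1: [0, 8, 9, 38, -22]
R5 ← R5 + R1: [0, 3, 2, 12, -8]
R6 ← R6 − R1: [0, -4, -4, -18, 11]
R3 ← R3 + (1/2)·R2: [0, 0, -1/2, -1, 0]
R4 ← R4 − (2)·R2: [0, 0, 3, 2, -2]
R5 ← R5 − (3/4)·R2: [0, 0, -1/4, -3/2, -1/2]
R6 ← R6 + R2: [0, 0, -1, 0, 1]
R4 ← R4 + (6)·R3: [0, 0, 0, -4, -2]
R5 ← R5 − (1/2)·R3: [0, 0, 0, -1, -1/2]
R6 ← R6 − (2)·R3: [0, 0, 0, 2, 1]
R5 ← R5 − (1/4)·R4: [0, 0, 0, 0, 0]
R6 ← R6 + (1/2)·R4: [0, 0, 0, 0, 0]
Echelon form has 4 nonzero rows, so rank(P) = 4.
The rank gives the maximum number of linearly independent rows: 4.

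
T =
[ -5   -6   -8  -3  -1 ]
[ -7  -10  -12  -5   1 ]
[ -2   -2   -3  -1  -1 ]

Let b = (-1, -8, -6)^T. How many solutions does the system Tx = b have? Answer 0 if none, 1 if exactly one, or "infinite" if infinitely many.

0

Row reduce the augmented matrix [T | b].
R2 ← R2 − (7/5)·R1: [0, -8/5, -4/5, -4/5, 12/5, -33/5]
R3 ← R3 − (2/5)·R1: [0, 2/5, 1/5, 1/5, -3/5, -28/5]
R3 ← R3 + (1/4)·R2: [0, 0, 0, 0, 0, -29/4]
The echelon form has 3 nonzero rows; the last pivot sits in the augmented column, so rank(T) = 2 but rank([T|b]) = 3.
Since the ranks differ, the system is inconsistent.
It has no solutions.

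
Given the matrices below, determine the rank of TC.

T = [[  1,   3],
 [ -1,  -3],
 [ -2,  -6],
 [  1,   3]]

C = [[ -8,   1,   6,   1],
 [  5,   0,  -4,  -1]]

1

First compute TC:
[[  7,   1,  -6,  -2],
 [ -7,  -1,   6,   2],
 [-14,  -2,  12,   4],
 [  7,   1,  -6,  -2]]
Now row reduce the product.
R2 ← R2 + R1: [0, 0, 0, 0]
R3 ← R3 + (2)·R1: [0, 0, 0, 0]
R4 ← R4 − R1: [0, 0, 0, 0]
1 nonzero row, so rank(TC) = 1.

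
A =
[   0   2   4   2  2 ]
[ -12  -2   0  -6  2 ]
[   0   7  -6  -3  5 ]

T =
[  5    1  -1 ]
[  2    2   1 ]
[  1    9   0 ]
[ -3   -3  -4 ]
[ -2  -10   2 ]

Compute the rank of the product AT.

First compute AT:
[[ -2,  14,  -2],
 [-50, -18,  38],
 [  7, -81,  29]]
Now row reduce the product.
R2 ← R2 − (25)·R1: [0, -368, 88]
R3 ← R3 + (7/2)·R1: [0, -32, 22]
R3 ← R3 − (2/23)·R2: [0, 0, 330/23]
3 nonzero rows, so rank(AT) = 3.

3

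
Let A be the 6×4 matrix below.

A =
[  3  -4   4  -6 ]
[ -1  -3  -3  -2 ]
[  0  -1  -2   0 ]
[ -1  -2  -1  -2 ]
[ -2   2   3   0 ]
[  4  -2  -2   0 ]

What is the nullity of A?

1

Row reduce to echelon form.
R2 ← R2 + (1/3)·R1: [0, -13/3, -5/3, -4]
R4 ← R4 + (1/3)·R1: [0, -10/3, 1/3, -4]
R5 ← R5 + (2/3)·R1: [0, -2/3, 17/3, -4]
R6 ← R6 − (4/3)·R1: [0, 10/3, -22/3, 8]
R3 ← R3 − (3/13)·R2: [0, 0, -21/13, 12/13]
R4 ← R4 − (10/13)·R2: [0, 0, 21/13, -12/13]
R5 ← R5 − (2/13)·R2: [0, 0, 77/13, -44/13]
R6 ← R6 + (10/13)·R2: [0, 0, -112/13, 64/13]
R4 ← R4 + R3: [0, 0, 0, 0]
R5 ← R5 + (11/3)·R3: [0, 0, 0, 0]
R6 ← R6 − (16/3)·R3: [0, 0, 0, 0]
3 nonzero rows, so rank(A) = 3.
A has 4 columns; by rank–nullity, nullity = 4 − 3 = 1.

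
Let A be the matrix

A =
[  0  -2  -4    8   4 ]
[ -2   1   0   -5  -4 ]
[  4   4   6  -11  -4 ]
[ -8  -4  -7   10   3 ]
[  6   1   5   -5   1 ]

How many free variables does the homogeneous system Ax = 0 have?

Row reduce to echelon form.
Swap R1 ↔ R2
R3 ← R3 + (2)·R1: [0, 6, 6, -21, -12]
R4 ← R4 − (4)·R1: [0, -8, -7, 30, 19]
R5 ← R5 + (3)·R1: [0, 4, 5, -20, -11]
R3 ← R3 + (3)·R2: [0, 0, -6, 3, 0]
R4 ← R4 − (4)·R2: [0, 0, 9, -2, 3]
R5 ← R5 + (2)·R2: [0, 0, -3, -4, -3]
R4 ← R4 + (3/2)·R3: [0, 0, 0, 5/2, 3]
R5 ← R5 − (1/2)·R3: [0, 0, 0, -11/2, -3]
R5 ← R5 + (11/5)·R4: [0, 0, 0, 0, 18/5]
5 nonzero rows, so rank(A) = 5.
A has 5 columns; by rank–nullity, nullity = 5 − 5 = 0.

0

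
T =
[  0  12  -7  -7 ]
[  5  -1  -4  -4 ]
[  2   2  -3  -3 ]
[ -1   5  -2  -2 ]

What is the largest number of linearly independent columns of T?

Row reduce to echelon form.
Swap R1 ↔ R2
R3 ← R3 − (2/5)·R1: [0, 12/5, -7/5, -7/5]
R4 ← R4 + (1/5)·R1: [0, 24/5, -14/5, -14/5]
R3 ← R3 − (1/5)·R2: [0, 0, 0, 0]
R4 ← R4 − (2/5)·R2: [0, 0, 0, 0]
Echelon form has 2 nonzero rows, so rank(T) = 2.
The rank gives the maximum number of linearly independent columns: 2.

2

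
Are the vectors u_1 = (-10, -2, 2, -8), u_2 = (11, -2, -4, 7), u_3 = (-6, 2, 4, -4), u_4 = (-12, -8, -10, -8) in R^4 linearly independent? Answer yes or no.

no

Form the matrix with these vectors as rows and row reduce.
R2 ← R2 + (11/10)·R1: [0, -21/5, -9/5, -9/5]
R3 ← R3 − (3/5)·R1: [0, 16/5, 14/5, 4/5]
R4 ← R4 − (6/5)·R1: [0, -28/5, -62/5, 8/5]
R3 ← R3 + (16/21)·R2: [0, 0, 10/7, -4/7]
R4 ← R4 − (4/3)·R2: [0, 0, -10, 4]
R4 ← R4 + (7)·R3: [0, 0, 0, 0]
3 nonzero rows, so the 4 vectors span a space of dimension 3.
Since 3 < 4, the vectors are linearly dependent.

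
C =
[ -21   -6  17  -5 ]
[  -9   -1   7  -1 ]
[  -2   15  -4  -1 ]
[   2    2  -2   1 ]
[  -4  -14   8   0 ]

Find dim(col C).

Row reduce to echelon form.
R2 ← R2 − (3/7)·R1: [0, 11/7, -2/7, 8/7]
R3 ← R3 − (2/21)·R1: [0, 109/7, -118/21, -11/21]
R4 ← R4 + (2/21)·R1: [0, 10/7, -8/21, 11/21]
R5 ← R5 − (4/21)·R1: [0, -90/7, 100/21, 20/21]
R3 ← R3 − (109/11)·R2: [0, 0, -92/33, -391/33]
R4 ← R4 − (10/11)·R2: [0, 0, -4/33, -17/33]
R5 ← R5 + (90/11)·R2: [0, 0, 80/33, 340/33]
R4 ← R4 − (1/23)·R3: [0, 0, 0, 0]
R5 ← R5 + (20/23)·R3: [0, 0, 0, 0]
Echelon form has 3 nonzero rows, so rank(C) = 3.
The column space has dimension equal to the rank: 3.

3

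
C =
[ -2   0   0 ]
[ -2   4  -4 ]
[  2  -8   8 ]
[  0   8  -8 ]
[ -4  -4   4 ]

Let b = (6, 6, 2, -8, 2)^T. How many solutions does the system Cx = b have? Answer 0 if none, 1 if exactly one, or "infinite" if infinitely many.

0

Row reduce the augmented matrix [C | b].
R2 ← R2 − R1: [0, 4, -4, 0]
R3 ← R3 + R1: [0, -8, 8, 8]
R5 ← R5 − (2)·R1: [0, -4, 4, -10]
R3 ← R3 + (2)·R2: [0, 0, 0, 8]
R4 ← R4 − (2)·R2: [0, 0, 0, -8]
R5 ← R5 + R2: [0, 0, 0, -10]
R4 ← R4 + R3: [0, 0, 0, 0]
R5 ← R5 + (5/4)·R3: [0, 0, 0, 0]
The echelon form has 3 nonzero rows; the last pivot sits in the augmented column, so rank(C) = 2 but rank([C|b]) = 3.
Since the ranks differ, the system is inconsistent.
It has no solutions.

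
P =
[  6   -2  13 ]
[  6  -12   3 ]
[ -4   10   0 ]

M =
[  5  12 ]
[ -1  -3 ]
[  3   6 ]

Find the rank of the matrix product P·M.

2

First compute PM:
[[ 71, 156],
 [ 51, 126],
 [-30, -78]]
Now row reduce the product.
R2 ← R2 − (51/71)·R1: [0, 990/71]
R3 ← R3 + (30/71)·R1: [0, -858/71]
R3 ← R3 + (13/15)·R2: [0, 0]
2 nonzero rows, so rank(PM) = 2.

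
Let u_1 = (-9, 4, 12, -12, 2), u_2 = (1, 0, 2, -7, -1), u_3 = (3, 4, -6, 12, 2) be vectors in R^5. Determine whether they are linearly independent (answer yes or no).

yes

Form the matrix with these vectors as rows and row reduce.
R2 ← R2 + (1/9)·R1: [0, 4/9, 10/3, -25/3, -7/9]
R3 ← R3 + (1/3)·R1: [0, 16/3, -2, 8, 8/3]
R3 ← R3 − (12)·R2: [0, 0, -42, 108, 12]
3 nonzero rows, so the 3 vectors span a space of dimension 3.
Since 3 = 3, the vectors are linearly independent.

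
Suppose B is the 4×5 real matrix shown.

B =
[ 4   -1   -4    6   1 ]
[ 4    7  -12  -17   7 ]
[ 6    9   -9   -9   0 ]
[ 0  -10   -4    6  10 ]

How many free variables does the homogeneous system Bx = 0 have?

Row reduce to echelon form.
R2 ← R2 − R1: [0, 8, -8, -23, 6]
R3 ← R3 − (3/2)·R1: [0, 21/2, -3, -18, -3/2]
R3 ← R3 − (21/16)·R2: [0, 0, 15/2, 195/16, -75/8]
R4 ← R4 + (5/4)·R2: [0, 0, -14, -91/4, 35/2]
R4 ← R4 + (28/15)·R3: [0, 0, 0, 0, 0]
3 nonzero rows, so rank(B) = 3.
B has 5 columns; by rank–nullity, nullity = 5 − 3 = 2.

2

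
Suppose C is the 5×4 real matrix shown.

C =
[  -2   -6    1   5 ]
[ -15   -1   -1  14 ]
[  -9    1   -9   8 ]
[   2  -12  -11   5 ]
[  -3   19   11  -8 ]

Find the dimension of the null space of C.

0

Row reduce to echelon form.
R2 ← R2 − (15/2)·R1: [0, 44, -17/2, -47/2]
R3 ← R3 − (9/2)·R1: [0, 28, -27/2, -29/2]
R4 ← R4 + R1: [0, -18, -10, 10]
R5 ← R5 − (3/2)·R1: [0, 28, 19/2, -31/2]
R3 ← R3 − (7/11)·R2: [0, 0, -89/11, 5/11]
R4 ← R4 + (9/22)·R2: [0, 0, -593/44, 17/44]
R5 ← R5 − (7/11)·R2: [0, 0, 164/11, -6/11]
R4 ← R4 − (593/356)·R3: [0, 0, 0, -33/89]
R5 ← R5 + (164/89)·R3: [0, 0, 0, 26/89]
R5 ← R5 + (26/33)·R4: [0, 0, 0, 0]
4 nonzero rows, so rank(C) = 4.
C has 4 columns; by rank–nullity, nullity = 4 − 4 = 0.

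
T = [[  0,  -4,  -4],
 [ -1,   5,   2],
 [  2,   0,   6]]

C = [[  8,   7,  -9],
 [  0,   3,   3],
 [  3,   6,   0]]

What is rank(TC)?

2

First compute TC:
[[-12, -36, -12],
 [ -2,  20,  24],
 [ 34,  50, -18]]
Now row reduce the product.
R2 ← R2 − (1/6)·R1: [0, 26, 26]
R3 ← R3 + (17/6)·R1: [0, -52, -52]
R3 ← R3 + (2)·R2: [0, 0, 0]
2 nonzero rows, so rank(TC) = 2.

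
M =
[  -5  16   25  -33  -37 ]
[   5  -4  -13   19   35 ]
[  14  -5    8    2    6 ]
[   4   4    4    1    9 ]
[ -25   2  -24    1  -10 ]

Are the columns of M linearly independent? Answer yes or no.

Row reduce M to echelon form.
R2 ← R2 + R1: [0, 12, 12, -14, -2]
R3 ← R3 + (14/5)·R1: [0, 199/5, 78, -452/5, -488/5]
R4 ← R4 + (4/5)·R1: [0, 84/5, 24, -127/5, -103/5]
R5 ← R5 − (5)·R1: [0, -78, -149, 166, 175]
R3 ← R3 − (199/60)·R2: [0, 0, 191/5, -1319/30, -2729/30]
R4 ← R4 − (7/5)·R2: [0, 0, 36/5, -29/5, -89/5]
R5 ← R5 + (13/2)·R2: [0, 0, -71, 75, 162]
R4 ← R4 − (36/191)·R3: [0, 0, 0, 475/191, -125/191]
R5 ← R5 + (355/191)·R3: [0, 0, 0, -7699/1146, -8107/1146]
R5 ← R5 + (7699/2850)·R4: [0, 0, 0, 0, -168/19]
5 pivots among 5 columns.
Every column is a pivot column, so the columns are linearly independent.

yes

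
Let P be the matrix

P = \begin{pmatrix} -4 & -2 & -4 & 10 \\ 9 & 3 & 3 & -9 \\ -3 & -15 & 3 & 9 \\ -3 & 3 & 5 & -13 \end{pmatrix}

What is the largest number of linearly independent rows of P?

Row reduce to echelon form.
R2 ← R2 + (9/4)·R1: [0, -3/2, -6, 27/2]
R3 ← R3 − (3/4)·R1: [0, -27/2, 6, 3/2]
R4 ← R4 − (3/4)·R1: [0, 9/2, 8, -41/2]
R3 ← R3 − (9)·R2: [0, 0, 60, -120]
R4 ← R4 + (3)·R2: [0, 0, -10, 20]
R4 ← R4 + (1/6)·R3: [0, 0, 0, 0]
Echelon form has 3 nonzero rows, so rank(P) = 3.
The rank gives the maximum number of linearly independent rows: 3.

3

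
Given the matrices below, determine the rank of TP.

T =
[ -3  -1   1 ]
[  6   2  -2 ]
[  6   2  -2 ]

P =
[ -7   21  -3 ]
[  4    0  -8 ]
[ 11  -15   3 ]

First compute TP:
[[ 28, -78,  20],
 [-56, 156, -40],
 [-56, 156, -40]]
Now row reduce the product.
R2 ← R2 + (2)·R1: [0, 0, 0]
R3 ← R3 + (2)·R1: [0, 0, 0]
1 nonzero row, so rank(TP) = 1.

1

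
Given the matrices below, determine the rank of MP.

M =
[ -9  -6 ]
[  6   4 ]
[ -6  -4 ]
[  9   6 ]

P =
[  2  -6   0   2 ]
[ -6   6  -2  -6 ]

1

First compute MP:
[[ 18,  18,  12,  18],
 [-12, -12,  -8, -12],
 [ 12,  12,   8,  12],
 [-18, -18, -12, -18]]
Now row reduce the product.
R2 ← R2 + (2/3)·R1: [0, 0, 0, 0]
R3 ← R3 − (2/3)·R1: [0, 0, 0, 0]
R4 ← R4 + R1: [0, 0, 0, 0]
1 nonzero row, so rank(MP) = 1.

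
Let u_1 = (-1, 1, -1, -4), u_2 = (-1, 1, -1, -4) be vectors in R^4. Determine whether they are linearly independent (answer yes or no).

no

Form the matrix with these vectors as rows and row reduce.
R2 ← R2 − R1: [0, 0, 0, 0]
1 nonzero row, so the 2 vectors span a space of dimension 1.
Since 1 < 2, the vectors are linearly dependent.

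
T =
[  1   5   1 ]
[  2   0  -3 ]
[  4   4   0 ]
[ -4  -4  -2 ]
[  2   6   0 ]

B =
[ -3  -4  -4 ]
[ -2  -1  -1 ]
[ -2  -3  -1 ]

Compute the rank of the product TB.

3

First compute TB:
[[-15, -12, -10],
 [  0,   1,  -5],
 [-20, -20, -20],
 [ 24,  26,  22],
 [-18, -14, -14]]
Now row reduce the product.
R3 ← R3 − (4/3)·R1: [0, -4, -20/3]
R4 ← R4 + (8/5)·R1: [0, 34/5, 6]
R5 ← R5 − (6/5)·R1: [0, 2/5, -2]
R3 ← R3 + (4)·R2: [0, 0, -80/3]
R4 ← R4 − (34/5)·R2: [0, 0, 40]
R5 ← R5 − (2/5)·R2: [0, 0, 0]
R4 ← R4 + (3/2)·R3: [0, 0, 0]
3 nonzero rows, so rank(TB) = 3.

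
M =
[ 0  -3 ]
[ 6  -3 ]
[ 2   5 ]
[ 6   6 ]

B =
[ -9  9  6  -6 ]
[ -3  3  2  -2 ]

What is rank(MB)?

1

First compute MB:
[[  9,  -9,  -6,   6],
 [-45,  45,  30, -30],
 [-33,  33,  22, -22],
 [-72,  72,  48, -48]]
Now row reduce the product.
R2 ← R2 + (5)·R1: [0, 0, 0, 0]
R3 ← R3 + (11/3)·R1: [0, 0, 0, 0]
R4 ← R4 + (8)·R1: [0, 0, 0, 0]
1 nonzero row, so rank(MB) = 1.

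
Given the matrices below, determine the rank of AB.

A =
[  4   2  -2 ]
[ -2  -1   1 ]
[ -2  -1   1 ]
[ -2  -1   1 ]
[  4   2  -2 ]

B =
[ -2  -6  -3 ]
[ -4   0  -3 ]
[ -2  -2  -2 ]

First compute AB:
[[-12, -20, -14],
 [  6,  10,   7],
 [  6,  10,   7],
 [  6,  10,   7],
 [-12, -20, -14]]
Now row reduce the product.
R2 ← R2 + (1/2)·R1: [0, 0, 0]
R3 ← R3 + (1/2)·R1: [0, 0, 0]
R4 ← R4 + (1/2)·R1: [0, 0, 0]
R5 ← R5 − R1: [0, 0, 0]
1 nonzero row, so rank(AB) = 1.

1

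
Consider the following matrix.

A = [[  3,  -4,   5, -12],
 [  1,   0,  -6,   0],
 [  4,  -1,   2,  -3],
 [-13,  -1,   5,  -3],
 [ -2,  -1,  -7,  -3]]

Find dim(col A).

3

Row reduce to echelon form.
R2 ← R2 − (1/3)·R1: [0, 4/3, -23/3, 4]
R3 ← R3 − (4/3)·R1: [0, 13/3, -14/3, 13]
R4 ← R4 + (13/3)·R1: [0, -55/3, 80/3, -55]
R5 ← R5 + (2/3)·R1: [0, -11/3, -11/3, -11]
R3 ← R3 − (13/4)·R2: [0, 0, 81/4, 0]
R4 ← R4 + (55/4)·R2: [0, 0, -315/4, 0]
R5 ← R5 + (11/4)·R2: [0, 0, -99/4, 0]
R4 ← R4 + (35/9)·R3: [0, 0, 0, 0]
R5 ← R5 + (11/9)·R3: [0, 0, 0, 0]
Echelon form has 3 nonzero rows, so rank(A) = 3.
The column space has dimension equal to the rank: 3.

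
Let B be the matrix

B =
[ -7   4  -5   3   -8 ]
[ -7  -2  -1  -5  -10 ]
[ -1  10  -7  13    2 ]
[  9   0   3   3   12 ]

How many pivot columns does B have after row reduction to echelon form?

Row reduce to echelon form.
R2 ← R2 − R1: [0, -6, 4, -8, -2]
R3 ← R3 − (1/7)·R1: [0, 66/7, -44/7, 88/7, 22/7]
R4 ← R4 + (9/7)·R1: [0, 36/7, -24/7, 48/7, 12/7]
R3 ← R3 + (11/7)·R2: [0, 0, 0, 0, 0]
R4 ← R4 + (6/7)·R2: [0, 0, 0, 0, 0]
Echelon form has 2 nonzero rows, so rank(B) = 2.
Each nonzero row contributes one pivot column: 2 pivot columns.

2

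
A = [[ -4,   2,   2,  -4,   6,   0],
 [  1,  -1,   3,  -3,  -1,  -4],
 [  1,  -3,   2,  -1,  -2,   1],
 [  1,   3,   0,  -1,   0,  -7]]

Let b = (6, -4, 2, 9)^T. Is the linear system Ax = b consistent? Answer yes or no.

Row reduce the augmented matrix [A | b].
R2 ← R2 + (1/4)·R1: [0, -1/2, 7/2, -4, 1/2, -4, -5/2]
R3 ← R3 + (1/4)·R1: [0, -5/2, 5/2, -2, -1/2, 1, 7/2]
R4 ← R4 + (1/4)·R1: [0, 7/2, 1/2, -2, 3/2, -7, 21/2]
R3 ← R3 − (5)·R2: [0, 0, -15, 18, -3, 21, 16]
R4 ← R4 + (7)·R2: [0, 0, 25, -30, 5, -35, -7]
R4 ← R4 + (5/3)·R3: [0, 0, 0, 0, 0, 0, 59/3]
The echelon form has 4 nonzero rows; the last pivot sits in the augmented column, so rank(A) = 3 but rank([A|b]) = 4.
Since the ranks differ, the system is inconsistent.

no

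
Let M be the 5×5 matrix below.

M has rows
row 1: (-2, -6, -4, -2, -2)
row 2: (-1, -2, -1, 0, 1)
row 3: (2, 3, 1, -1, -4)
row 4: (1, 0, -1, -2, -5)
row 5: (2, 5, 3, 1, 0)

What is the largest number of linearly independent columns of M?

Row reduce to echelon form.
R2 ← R2 − (1/2)·R1: [0, 1, 1, 1, 2]
R3 ← R3 + R1: [0, -3, -3, -3, -6]
R4 ← R4 + (1/2)·R1: [0, -3, -3, -3, -6]
R5 ← R5 + R1: [0, -1, -1, -1, -2]
R3 ← R3 + (3)·R2: [0, 0, 0, 0, 0]
R4 ← R4 + (3)·R2: [0, 0, 0, 0, 0]
R5 ← R5 + R2: [0, 0, 0, 0, 0]
Echelon form has 2 nonzero rows, so rank(M) = 2.
The rank gives the maximum number of linearly independent columns: 2.

2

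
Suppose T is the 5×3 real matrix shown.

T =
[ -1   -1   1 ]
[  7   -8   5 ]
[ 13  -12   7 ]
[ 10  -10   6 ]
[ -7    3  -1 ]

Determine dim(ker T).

Row reduce to echelon form.
R2 ← R2 + (7)·R1: [0, -15, 12]
R3 ← R3 + (13)·R1: [0, -25, 20]
R4 ← R4 + (10)·R1: [0, -20, 16]
R5 ← R5 − (7)·R1: [0, 10, -8]
R3 ← R3 − (5/3)·R2: [0, 0, 0]
R4 ← R4 − (4/3)·R2: [0, 0, 0]
R5 ← R5 + (2/3)·R2: [0, 0, 0]
2 nonzero rows, so rank(T) = 2.
T has 3 columns; by rank–nullity, nullity = 3 − 2 = 1.

1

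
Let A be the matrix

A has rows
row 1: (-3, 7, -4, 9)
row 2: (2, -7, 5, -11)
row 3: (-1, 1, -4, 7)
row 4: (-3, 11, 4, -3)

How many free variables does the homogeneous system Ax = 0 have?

Row reduce to echelon form.
R2 ← R2 + (2/3)·R1: [0, -7/3, 7/3, -5]
R3 ← R3 − (1/3)·R1: [0, -4/3, -8/3, 4]
R4 ← R4 − R1: [0, 4, 8, -12]
R3 ← R3 − (4/7)·R2: [0, 0, -4, 48/7]
R4 ← R4 + (12/7)·R2: [0, 0, 12, -144/7]
R4 ← R4 + (3)·R3: [0, 0, 0, 0]
3 nonzero rows, so rank(A) = 3.
A has 4 columns; by rank–nullity, nullity = 4 − 3 = 1.

1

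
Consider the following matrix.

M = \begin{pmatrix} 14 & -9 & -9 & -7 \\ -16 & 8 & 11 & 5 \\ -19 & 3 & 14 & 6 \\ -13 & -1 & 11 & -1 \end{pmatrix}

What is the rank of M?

Row reduce to echelon form.
R2 ← R2 + (8/7)·R1: [0, -16/7, 5/7, -3]
R3 ← R3 + (19/14)·R1: [0, -129/14, 25/14, -7/2]
R4 ← R4 + (13/14)·R1: [0, -131/14, 37/14, -15/2]
R3 ← R3 − (129/32)·R2: [0, 0, -35/32, 275/32]
R4 ← R4 − (131/32)·R2: [0, 0, -9/32, 153/32]
R4 ← R4 − (9/35)·R3: [0, 0, 0, 18/7]
Echelon form has 4 nonzero rows, so rank(M) = 4.

4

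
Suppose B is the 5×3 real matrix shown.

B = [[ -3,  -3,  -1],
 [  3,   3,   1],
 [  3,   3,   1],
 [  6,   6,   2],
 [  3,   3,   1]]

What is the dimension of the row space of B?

Row reduce to echelon form.
R2 ← R2 + R1: [0, 0, 0]
R3 ← R3 + R1: [0, 0, 0]
R4 ← R4 + (2)·R1: [0, 0, 0]
R5 ← R5 + R1: [0, 0, 0]
Echelon form has 1 nonzero row, so rank(B) = 1.
The row space has dimension equal to the rank: 1.

1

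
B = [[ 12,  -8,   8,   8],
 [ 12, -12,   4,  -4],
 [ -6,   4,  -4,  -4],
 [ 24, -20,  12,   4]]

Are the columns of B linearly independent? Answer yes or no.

Row reduce B to echelon form.
R2 ← R2 − R1: [0, -4, -4, -12]
R3 ← R3 + (1/2)·R1: [0, 0, 0, 0]
R4 ← R4 − (2)·R1: [0, -4, -4, -12]
R4 ← R4 − R2: [0, 0, 0, 0]
2 pivots among 4 columns.
Only 2 < 4 pivot columns, so the columns are linearly dependent.

no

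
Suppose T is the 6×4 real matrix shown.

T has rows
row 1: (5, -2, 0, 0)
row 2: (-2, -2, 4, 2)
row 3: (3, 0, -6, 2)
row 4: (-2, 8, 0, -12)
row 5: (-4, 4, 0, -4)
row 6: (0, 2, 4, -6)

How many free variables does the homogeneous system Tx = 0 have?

1

Row reduce to echelon form.
R2 ← R2 + (2/5)·R1: [0, -14/5, 4, 2]
R3 ← R3 − (3/5)·R1: [0, 6/5, -6, 2]
R4 ← R4 + (2/5)·R1: [0, 36/5, 0, -12]
R5 ← R5 + (4/5)·R1: [0, 12/5, 0, -4]
R3 ← R3 + (3/7)·R2: [0, 0, -30/7, 20/7]
R4 ← R4 + (18/7)·R2: [0, 0, 72/7, -48/7]
R5 ← R5 + (6/7)·R2: [0, 0, 24/7, -16/7]
R6 ← R6 + (5/7)·R2: [0, 0, 48/7, -32/7]
R4 ← R4 + (12/5)·R3: [0, 0, 0, 0]
R5 ← R5 + (4/5)·R3: [0, 0, 0, 0]
R6 ← R6 + (8/5)·R3: [0, 0, 0, 0]
3 nonzero rows, so rank(T) = 3.
T has 4 columns; by rank–nullity, nullity = 4 − 3 = 1.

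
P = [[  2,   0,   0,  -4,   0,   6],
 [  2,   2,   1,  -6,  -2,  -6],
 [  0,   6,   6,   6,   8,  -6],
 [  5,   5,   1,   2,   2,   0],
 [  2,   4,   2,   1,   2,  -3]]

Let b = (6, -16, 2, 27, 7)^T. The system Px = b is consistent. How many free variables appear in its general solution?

1

Row reduce the augmented matrix [P | b].
R2 ← R2 − R1: [0, 2, 1, -2, -2, -12, -22]
R4 ← R4 − (5/2)·R1: [0, 5, 1, 12, 2, -15, 12]
R5 ← R5 − R1: [0, 4, 2, 5, 2, -9, 1]
R3 ← R3 − (3)·R2: [0, 0, 3, 12, 14, 30, 68]
R4 ← R4 − (5/2)·R2: [0, 0, -3/2, 17, 7, 15, 67]
R5 ← R5 − (2)·R2: [0, 0, 0, 9, 6, 15, 45]
R4 ← R4 + (1/2)·R3: [0, 0, 0, 23, 14, 30, 101]
R5 ← R5 − (9/23)·R4: [0, 0, 0, 0, 12/23, 75/23, 126/23]
The echelon form has 5 nonzero rows, and every pivot lies in the first 6 columns, so rank(P) = rank([P|b]) = 5.
The system is consistent.
Free variables = (unknowns) − (rank) = 6 − 5 = 1.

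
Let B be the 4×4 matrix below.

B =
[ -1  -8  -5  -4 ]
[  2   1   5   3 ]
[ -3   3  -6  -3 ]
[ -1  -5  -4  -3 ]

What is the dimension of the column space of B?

2

Row reduce to echelon form.
R2 ← R2 + (2)·R1: [0, -15, -5, -5]
R3 ← R3 − (3)·R1: [0, 27, 9, 9]
R4 ← R4 − R1: [0, 3, 1, 1]
R3 ← R3 + (9/5)·R2: [0, 0, 0, 0]
R4 ← R4 + (1/5)·R2: [0, 0, 0, 0]
Echelon form has 2 nonzero rows, so rank(B) = 2.
The column space has dimension equal to the rank: 2.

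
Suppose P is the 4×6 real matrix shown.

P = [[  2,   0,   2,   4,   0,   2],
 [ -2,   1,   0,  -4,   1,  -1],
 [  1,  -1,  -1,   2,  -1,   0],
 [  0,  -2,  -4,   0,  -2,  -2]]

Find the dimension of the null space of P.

Row reduce to echelon form.
R2 ← R2 + R1: [0, 1, 2, 0, 1, 1]
R3 ← R3 − (1/2)·R1: [0, -1, -2, 0, -1, -1]
R3 ← R3 + R2: [0, 0, 0, 0, 0, 0]
R4 ← R4 + (2)·R2: [0, 0, 0, 0, 0, 0]
2 nonzero rows, so rank(P) = 2.
P has 6 columns; by rank–nullity, nullity = 6 − 2 = 4.

4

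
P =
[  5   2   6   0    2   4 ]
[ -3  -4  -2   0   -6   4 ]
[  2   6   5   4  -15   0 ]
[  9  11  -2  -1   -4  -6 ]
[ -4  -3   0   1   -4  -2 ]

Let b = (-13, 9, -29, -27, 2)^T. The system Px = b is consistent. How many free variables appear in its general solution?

Row reduce the augmented matrix [P | b].
R2 ← R2 + (3/5)·R1: [0, -14/5, 8/5, 0, -24/5, 32/5, 6/5]
R3 ← R3 − (2/5)·R1: [0, 26/5, 13/5, 4, -79/5, -8/5, -119/5]
R4 ← R4 − (9/5)·R1: [0, 37/5, -64/5, -1, -38/5, -66/5, -18/5]
R5 ← R5 + (4/5)·R1: [0, -7/5, 24/5, 1, -12/5, 6/5, -42/5]
R3 ← R3 + (13/7)·R2: [0, 0, 39/7, 4, -173/7, 72/7, -151/7]
R4 ← R4 + (37/14)·R2: [0, 0, -60/7, -1, -142/7, 26/7, -3/7]
R5 ← R5 − (1/2)·R2: [0, 0, 4, 1, 0, -2, -9]
R4 ← R4 + (20/13)·R3: [0, 0, 0, 67/13, -758/13, 254/13, -437/13]
R5 ← R5 − (28/39)·R3: [0, 0, 0, -73/39, 692/39, -122/13, 253/39]
R5 ← R5 + (73/201)·R4: [0, 0, 0, 0, -230/67, -460/201, -1150/201]
The echelon form has 5 nonzero rows, and every pivot lies in the first 6 columns, so rank(P) = rank([P|b]) = 5.
The system is consistent.
Free variables = (unknowns) − (rank) = 6 − 5 = 1.

1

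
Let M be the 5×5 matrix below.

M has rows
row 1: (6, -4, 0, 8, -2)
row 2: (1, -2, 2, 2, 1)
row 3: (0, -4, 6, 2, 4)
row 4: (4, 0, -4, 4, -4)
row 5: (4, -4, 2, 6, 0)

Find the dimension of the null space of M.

3

Row reduce to echelon form.
R2 ← R2 − (1/6)·R1: [0, -4/3, 2, 2/3, 4/3]
R4 ← R4 − (2/3)·R1: [0, 8/3, -4, -4/3, -8/3]
R5 ← R5 − (2/3)·R1: [0, -4/3, 2, 2/3, 4/3]
R3 ← R3 − (3)·R2: [0, 0, 0, 0, 0]
R4 ← R4 + (2)·R2: [0, 0, 0, 0, 0]
R5 ← R5 − R2: [0, 0, 0, 0, 0]
2 nonzero rows, so rank(M) = 2.
M has 5 columns; by rank–nullity, nullity = 5 − 2 = 3.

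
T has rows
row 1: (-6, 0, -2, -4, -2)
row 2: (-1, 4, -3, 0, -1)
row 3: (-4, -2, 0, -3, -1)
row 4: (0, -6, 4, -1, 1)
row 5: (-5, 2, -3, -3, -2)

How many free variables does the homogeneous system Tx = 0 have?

Row reduce to echelon form.
R2 ← R2 − (1/6)·R1: [0, 4, -8/3, 2/3, -2/3]
R3 ← R3 − (2/3)·R1: [0, -2, 4/3, -1/3, 1/3]
R5 ← R5 − (5/6)·R1: [0, 2, -4/3, 1/3, -1/3]
R3 ← R3 + (1/2)·R2: [0, 0, 0, 0, 0]
R4 ← R4 + (3/2)·R2: [0, 0, 0, 0, 0]
R5 ← R5 − (1/2)·R2: [0, 0, 0, 0, 0]
2 nonzero rows, so rank(T) = 2.
T has 5 columns; by rank–nullity, nullity = 5 − 2 = 3.

3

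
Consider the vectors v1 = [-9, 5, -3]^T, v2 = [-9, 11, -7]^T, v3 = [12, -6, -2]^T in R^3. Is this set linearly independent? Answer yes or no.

yes

Form the matrix with these vectors as rows and row reduce.
R2 ← R2 − R1: [0, 6, -4]
R3 ← R3 + (4/3)·R1: [0, 2/3, -6]
R3 ← R3 − (1/9)·R2: [0, 0, -50/9]
3 nonzero rows, so the 3 vectors span a space of dimension 3.
Since 3 = 3, the vectors are linearly independent.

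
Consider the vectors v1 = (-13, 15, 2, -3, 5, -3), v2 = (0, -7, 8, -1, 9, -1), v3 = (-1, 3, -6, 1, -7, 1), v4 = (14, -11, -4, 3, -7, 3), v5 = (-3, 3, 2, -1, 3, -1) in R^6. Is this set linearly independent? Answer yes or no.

Form the matrix with these vectors as rows and row reduce.
R3 ← R3 − (1/13)·R1: [0, 24/13, -80/13, 16/13, -96/13, 16/13]
R4 ← R4 + (14/13)·R1: [0, 67/13, -24/13, -3/13, -21/13, -3/13]
R5 ← R5 − (3/13)·R1: [0, -6/13, 20/13, -4/13, 24/13, -4/13]
R3 ← R3 + (24/91)·R2: [0, 0, -368/91, 88/91, -456/91, 88/91]
R4 ← R4 + (67/91)·R2: [0, 0, 368/91, -88/91, 456/91, -88/91]
R5 ← R5 − (6/91)·R2: [0, 0, 92/91, -22/91, 114/91, -22/91]
R4 ← R4 + R3: [0, 0, 0, 0, 0, 0]
R5 ← R5 + (1/4)·R3: [0, 0, 0, 0, 0, 0]
3 nonzero rows, so the 5 vectors span a space of dimension 3.
Since 3 < 5, the vectors are linearly dependent.

no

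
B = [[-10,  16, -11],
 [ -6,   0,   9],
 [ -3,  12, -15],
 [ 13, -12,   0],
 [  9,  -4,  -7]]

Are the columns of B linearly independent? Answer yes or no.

Row reduce B to echelon form.
R2 ← R2 − (3/5)·R1: [0, -48/5, 78/5]
R3 ← R3 − (3/10)·R1: [0, 36/5, -117/10]
R4 ← R4 + (13/10)·R1: [0, 44/5, -143/10]
R5 ← R5 + (9/10)·R1: [0, 52/5, -169/10]
R3 ← R3 + (3/4)·R2: [0, 0, 0]
R4 ← R4 + (11/12)·R2: [0, 0, 0]
R5 ← R5 + (13/12)·R2: [0, 0, 0]
2 pivots among 3 columns.
Only 2 < 3 pivot columns, so the columns are linearly dependent.

no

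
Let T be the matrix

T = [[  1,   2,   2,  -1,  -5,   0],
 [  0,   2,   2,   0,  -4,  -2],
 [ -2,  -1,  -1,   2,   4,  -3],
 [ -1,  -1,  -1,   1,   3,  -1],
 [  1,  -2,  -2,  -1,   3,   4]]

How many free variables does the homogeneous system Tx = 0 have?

Row reduce to echelon form.
R3 ← R3 + (2)·R1: [0, 3, 3, 0, -6, -3]
R4 ← R4 + R1: [0, 1, 1, 0, -2, -1]
R5 ← R5 − R1: [0, -4, -4, 0, 8, 4]
R3 ← R3 − (3/2)·R2: [0, 0, 0, 0, 0, 0]
R4 ← R4 − (1/2)·R2: [0, 0, 0, 0, 0, 0]
R5 ← R5 + (2)·R2: [0, 0, 0, 0, 0, 0]
2 nonzero rows, so rank(T) = 2.
T has 6 columns; by rank–nullity, nullity = 6 − 2 = 4.

4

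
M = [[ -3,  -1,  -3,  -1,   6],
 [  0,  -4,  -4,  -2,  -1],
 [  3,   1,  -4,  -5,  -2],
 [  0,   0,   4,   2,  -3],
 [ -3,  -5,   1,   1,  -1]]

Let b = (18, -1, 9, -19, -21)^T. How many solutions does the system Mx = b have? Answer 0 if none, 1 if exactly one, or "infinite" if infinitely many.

Row reduce the augmented matrix [M | b].
R3 ← R3 + R1: [0, 0, -7, -6, 4, 27]
R5 ← R5 − R1: [0, -4, 4, 2, -7, -39]
R5 ← R5 − R2: [0, 0, 8, 4, -6, -38]
R4 ← R4 + (4/7)·R3: [0, 0, 0, -10/7, -5/7, -25/7]
R5 ← R5 + (8/7)·R3: [0, 0, 0, -20/7, -10/7, -50/7]
R5 ← R5 − (2)·R4: [0, 0, 0, 0, 0, 0]
The echelon form has 4 nonzero rows, and every pivot lies in the first 5 columns, so rank(M) = rank([M|b]) = 4.
The system is consistent.
rank = 4 < 5 unknowns, so there are infinitely many solutions.

infinite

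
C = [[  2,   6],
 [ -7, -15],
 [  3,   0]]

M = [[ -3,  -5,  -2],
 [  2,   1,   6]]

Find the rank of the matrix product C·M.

First compute CM:
[[  6,  -4,  32],
 [ -9,  20, -76],
 [ -9, -15,  -6]]
Now row reduce the product.
R2 ← R2 + (3/2)·R1: [0, 14, -28]
R3 ← R3 + (3/2)·R1: [0, -21, 42]
R3 ← R3 + (3/2)·R2: [0, 0, 0]
2 nonzero rows, so rank(CM) = 2.

2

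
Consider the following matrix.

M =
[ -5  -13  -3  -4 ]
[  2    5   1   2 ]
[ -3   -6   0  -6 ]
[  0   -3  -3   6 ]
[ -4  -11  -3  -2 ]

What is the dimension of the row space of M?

2

Row reduce to echelon form.
R2 ← R2 + (2/5)·R1: [0, -1/5, -1/5, 2/5]
R3 ← R3 − (3/5)·R1: [0, 9/5, 9/5, -18/5]
R5 ← R5 − (4/5)·R1: [0, -3/5, -3/5, 6/5]
R3 ← R3 + (9)·R2: [0, 0, 0, 0]
R4 ← R4 − (15)·R2: [0, 0, 0, 0]
R5 ← R5 − (3)·R2: [0, 0, 0, 0]
Echelon form has 2 nonzero rows, so rank(M) = 2.
The row space has dimension equal to the rank: 2.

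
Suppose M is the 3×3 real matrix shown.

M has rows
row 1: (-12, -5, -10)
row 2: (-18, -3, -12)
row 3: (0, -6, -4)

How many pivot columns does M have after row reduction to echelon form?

Row reduce to echelon form.
R2 ← R2 − (3/2)·R1: [0, 9/2, 3]
R3 ← R3 + (4/3)·R2: [0, 0, 0]
Echelon form has 2 nonzero rows, so rank(M) = 2.
Each nonzero row contributes one pivot column: 2 pivot columns.

2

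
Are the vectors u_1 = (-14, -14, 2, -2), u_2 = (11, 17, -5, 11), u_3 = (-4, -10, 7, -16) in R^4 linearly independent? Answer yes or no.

yes

Form the matrix with these vectors as rows and row reduce.
R2 ← R2 + (11/14)·R1: [0, 6, -24/7, 66/7]
R3 ← R3 − (2/7)·R1: [0, -6, 45/7, -108/7]
R3 ← R3 + R2: [0, 0, 3, -6]
3 nonzero rows, so the 3 vectors span a space of dimension 3.
Since 3 = 3, the vectors are linearly independent.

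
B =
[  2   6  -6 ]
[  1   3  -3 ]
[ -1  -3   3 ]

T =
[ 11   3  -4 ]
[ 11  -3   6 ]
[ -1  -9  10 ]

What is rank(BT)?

First compute BT:
[[ 94,  42, -32],
 [ 47,  21, -16],
 [-47, -21,  16]]
Now row reduce the product.
R2 ← R2 − (1/2)·R1: [0, 0, 0]
R3 ← R3 + (1/2)·R1: [0, 0, 0]
1 nonzero row, so rank(BT) = 1.

1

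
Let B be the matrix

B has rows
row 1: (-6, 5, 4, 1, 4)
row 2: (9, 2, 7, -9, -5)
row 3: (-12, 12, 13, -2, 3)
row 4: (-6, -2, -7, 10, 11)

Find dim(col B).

Row reduce to echelon form.
R2 ← R2 + (3/2)·R1: [0, 19/2, 13, -15/2, 1]
R3 ← R3 − (2)·R1: [0, 2, 5, -4, -5]
R4 ← R4 − R1: [0, -7, -11, 9, 7]
R3 ← R3 − (4/19)·R2: [0, 0, 43/19, -46/19, -99/19]
R4 ← R4 + (14/19)·R2: [0, 0, -27/19, 66/19, 147/19]
R4 ← R4 + (27/43)·R3: [0, 0, 0, 84/43, 192/43]
Echelon form has 4 nonzero rows, so rank(B) = 4.
The column space has dimension equal to the rank: 4.

4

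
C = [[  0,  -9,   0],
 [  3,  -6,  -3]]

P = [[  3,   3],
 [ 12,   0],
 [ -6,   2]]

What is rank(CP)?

First compute CP:
[[-108,   0],
 [-45,   3]]
Now row reduce the product.
R2 ← R2 − (5/12)·R1: [0, 3]
2 nonzero rows, so rank(CP) = 2.

2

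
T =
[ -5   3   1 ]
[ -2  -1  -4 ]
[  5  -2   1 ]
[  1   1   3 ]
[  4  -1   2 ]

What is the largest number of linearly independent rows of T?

2

Row reduce to echelon form.
R2 ← R2 − (2/5)·R1: [0, -11/5, -22/5]
R3 ← R3 + R1: [0, 1, 2]
R4 ← R4 + (1/5)·R1: [0, 8/5, 16/5]
R5 ← R5 + (4/5)·R1: [0, 7/5, 14/5]
R3 ← R3 + (5/11)·R2: [0, 0, 0]
R4 ← R4 + (8/11)·R2: [0, 0, 0]
R5 ← R5 + (7/11)·R2: [0, 0, 0]
Echelon form has 2 nonzero rows, so rank(T) = 2.
The rank gives the maximum number of linearly independent rows: 2.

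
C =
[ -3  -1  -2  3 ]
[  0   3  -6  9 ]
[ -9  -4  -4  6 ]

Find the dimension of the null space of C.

Row reduce to echelon form.
R3 ← R3 − (3)·R1: [0, -1, 2, -3]
R3 ← R3 + (1/3)·R2: [0, 0, 0, 0]
2 nonzero rows, so rank(C) = 2.
C has 4 columns; by rank–nullity, nullity = 4 − 2 = 2.

2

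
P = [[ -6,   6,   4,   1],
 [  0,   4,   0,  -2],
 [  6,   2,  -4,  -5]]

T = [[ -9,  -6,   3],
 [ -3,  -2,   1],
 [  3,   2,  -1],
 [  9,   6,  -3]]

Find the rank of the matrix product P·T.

First compute PT:
[[ 57,  38, -19],
 [-30, -20,  10],
 [-117, -78,  39]]
Now row reduce the product.
R2 ← R2 + (10/19)·R1: [0, 0, 0]
R3 ← R3 + (39/19)·R1: [0, 0, 0]
1 nonzero row, so rank(PT) = 1.

1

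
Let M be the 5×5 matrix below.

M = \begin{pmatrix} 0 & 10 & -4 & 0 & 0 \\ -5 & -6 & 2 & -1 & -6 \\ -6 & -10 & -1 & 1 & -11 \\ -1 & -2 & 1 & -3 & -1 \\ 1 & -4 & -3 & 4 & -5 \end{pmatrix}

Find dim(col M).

5

Row reduce to echelon form.
Swap R1 ↔ R2
R3 ← R3 − (6/5)·R1: [0, -14/5, -17/5, 11/5, -19/5]
R4 ← R4 − (1/5)·R1: [0, -4/5, 3/5, -14/5, 1/5]
R5 ← R5 + (1/5)·R1: [0, -26/5, -13/5, 19/5, -31/5]
R3 ← R3 + (7/25)·R2: [0, 0, -113/25, 11/5, -19/5]
R4 ← R4 + (2/25)·R2: [0, 0, 7/25, -14/5, 1/5]
R5 ← R5 + (13/25)·R2: [0, 0, -117/25, 19/5, -31/5]
R4 ← R4 + (7/113)·R3: [0, 0, 0, -301/113, -4/113]
R5 ← R5 − (117/113)·R3: [0, 0, 0, 172/113, -256/113]
R5 ← R5 + (4/7)·R4: [0, 0, 0, 0, -16/7]
Echelon form has 5 nonzero rows, so rank(M) = 5.
The column space has dimension equal to the rank: 5.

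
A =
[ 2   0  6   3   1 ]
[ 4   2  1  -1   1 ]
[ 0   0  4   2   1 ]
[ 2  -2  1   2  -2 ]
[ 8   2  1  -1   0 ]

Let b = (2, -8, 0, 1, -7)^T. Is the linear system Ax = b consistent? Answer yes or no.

no

Row reduce the augmented matrix [A | b].
R2 ← R2 − (2)·R1: [0, 2, -11, -7, -1, -12]
R4 ← R4 − R1: [0, -2, -5, -1, -3, -1]
R5 ← R5 − (4)·R1: [0, 2, -23, -13, -4, -15]
R4 ← R4 + R2: [0, 0, -16, -8, -4, -13]
R5 ← R5 − R2: [0, 0, -12, -6, -3, -3]
R4 ← R4 + (4)·R3: [0, 0, 0, 0, 0, -13]
R5 ← R5 + (3)·R3: [0, 0, 0, 0, 0, -3]
R5 ← R5 − (3/13)·R4: [0, 0, 0, 0, 0, 0]
The echelon form has 4 nonzero rows; the last pivot sits in the augmented column, so rank(A) = 3 but rank([A|b]) = 4.
Since the ranks differ, the system is inconsistent.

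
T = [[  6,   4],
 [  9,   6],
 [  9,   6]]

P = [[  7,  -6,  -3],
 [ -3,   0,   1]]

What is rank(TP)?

First compute TP:
[[ 30, -36, -14],
 [ 45, -54, -21],
 [ 45, -54, -21]]
Now row reduce the product.
R2 ← R2 − (3/2)·R1: [0, 0, 0]
R3 ← R3 − (3/2)·R1: [0, 0, 0]
1 nonzero row, so rank(TP) = 1.

1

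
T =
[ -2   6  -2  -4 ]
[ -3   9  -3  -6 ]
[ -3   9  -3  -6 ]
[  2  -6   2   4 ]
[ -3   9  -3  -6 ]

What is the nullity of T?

Row reduce to echelon form.
R2 ← R2 − (3/2)·R1: [0, 0, 0, 0]
R3 ← R3 − (3/2)·R1: [0, 0, 0, 0]
R4 ← R4 + R1: [0, 0, 0, 0]
R5 ← R5 − (3/2)·R1: [0, 0, 0, 0]
1 nonzero row, so rank(T) = 1.
T has 4 columns; by rank–nullity, nullity = 4 − 1 = 3.

3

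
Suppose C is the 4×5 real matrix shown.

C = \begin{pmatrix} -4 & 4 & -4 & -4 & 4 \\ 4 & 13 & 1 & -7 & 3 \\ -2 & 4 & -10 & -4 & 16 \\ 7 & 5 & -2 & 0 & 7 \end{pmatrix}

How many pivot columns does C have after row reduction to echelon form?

Row reduce to echelon form.
R2 ← R2 + R1: [0, 17, -3, -11, 7]
R3 ← R3 − (1/2)·R1: [0, 2, -8, -2, 14]
R4 ← R4 + (7/4)·R1: [0, 12, -9, -7, 14]
R3 ← R3 − (2/17)·R2: [0, 0, -130/17, -12/17, 224/17]
R4 ← R4 − (12/17)·R2: [0, 0, -117/17, 13/17, 154/17]
R4 ← R4 − (9/10)·R3: [0, 0, 0, 7/5, -14/5]
Echelon form has 4 nonzero rows, so rank(C) = 4.
Each nonzero row contributes one pivot column: 4 pivot columns.

4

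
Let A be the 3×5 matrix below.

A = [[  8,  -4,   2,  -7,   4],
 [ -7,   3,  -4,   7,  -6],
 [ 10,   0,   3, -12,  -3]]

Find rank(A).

3

Row reduce to echelon form.
R2 ← R2 + (7/8)·R1: [0, -1/2, -9/4, 7/8, -5/2]
R3 ← R3 − (5/4)·R1: [0, 5, 1/2, -13/4, -8]
R3 ← R3 + (10)·R2: [0, 0, -22, 11/2, -33]
Echelon form has 3 nonzero rows, so rank(A) = 3.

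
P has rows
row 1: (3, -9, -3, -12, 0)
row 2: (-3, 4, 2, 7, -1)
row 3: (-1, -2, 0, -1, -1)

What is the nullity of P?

Row reduce to echelon form.
R2 ← R2 + R1: [0, -5, -1, -5, -1]
R3 ← R3 + (1/3)·R1: [0, -5, -1, -5, -1]
R3 ← R3 − R2: [0, 0, 0, 0, 0]
2 nonzero rows, so rank(P) = 2.
P has 5 columns; by rank–nullity, nullity = 5 − 2 = 3.

3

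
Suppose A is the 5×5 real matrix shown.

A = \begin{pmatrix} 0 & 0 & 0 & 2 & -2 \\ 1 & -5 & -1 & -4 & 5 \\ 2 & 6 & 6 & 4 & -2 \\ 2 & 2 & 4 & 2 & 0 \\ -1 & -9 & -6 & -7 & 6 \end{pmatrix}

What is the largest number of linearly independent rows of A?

3

Row reduce to echelon form.
Swap R1 ↔ R2
R3 ← R3 − (2)·R1: [0, 16, 8, 12, -12]
R4 ← R4 − (2)·R1: [0, 12, 6, 10, -10]
R5 ← R5 + R1: [0, -14, -7, -11, 11]
Swap R2 ↔ R3
R4 ← R4 − (3/4)·R2: [0, 0, 0, 1, -1]
R5 ← R5 + (7/8)·R2: [0, 0, 0, -1/2, 1/2]
R4 ← R4 − (1/2)·R3: [0, 0, 0, 0, 0]
R5 ← R5 + (1/4)·R3: [0, 0, 0, 0, 0]
Echelon form has 3 nonzero rows, so rank(A) = 3.
The rank gives the maximum number of linearly independent rows: 3.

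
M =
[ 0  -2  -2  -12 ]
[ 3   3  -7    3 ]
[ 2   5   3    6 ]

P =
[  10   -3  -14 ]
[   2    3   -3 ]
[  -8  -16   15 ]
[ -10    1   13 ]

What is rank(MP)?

First compute MP:
[[132,  14, -180],
 [ 62, 115, -117],
 [-54, -33,  80]]
Now row reduce the product.
R2 ← R2 − (31/66)·R1: [0, 3578/33, -357/11]
R3 ← R3 + (9/22)·R1: [0, -300/11, 70/11]
R3 ← R3 + (450/1789)·R2: [0, 0, -3220/1789]
3 nonzero rows, so rank(MP) = 3.

3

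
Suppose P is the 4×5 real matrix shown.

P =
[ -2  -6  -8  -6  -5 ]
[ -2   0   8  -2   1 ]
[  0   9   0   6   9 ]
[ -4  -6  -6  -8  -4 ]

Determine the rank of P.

Row reduce to echelon form.
R2 ← R2 − R1: [0, 6, 16, 4, 6]
R4 ← R4 − (2)·R1: [0, 6, 10, 4, 6]
R3 ← R3 − (3/2)·R2: [0, 0, -24, 0, 0]
R4 ← R4 − R2: [0, 0, -6, 0, 0]
R4 ← R4 − (1/4)·R3: [0, 0, 0, 0, 0]
Echelon form has 3 nonzero rows, so rank(P) = 3.

3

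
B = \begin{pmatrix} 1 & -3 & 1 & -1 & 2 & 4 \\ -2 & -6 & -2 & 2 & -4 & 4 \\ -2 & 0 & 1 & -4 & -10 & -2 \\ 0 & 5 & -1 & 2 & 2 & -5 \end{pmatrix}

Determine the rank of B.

3

Row reduce to echelon form.
R2 ← R2 + (2)·R1: [0, -12, 0, 0, 0, 12]
R3 ← R3 + (2)·R1: [0, -6, 3, -6, -6, 6]
R3 ← R3 − (1/2)·R2: [0, 0, 3, -6, -6, 0]
R4 ← R4 + (5/12)·R2: [0, 0, -1, 2, 2, 0]
R4 ← R4 + (1/3)·R3: [0, 0, 0, 0, 0, 0]
Echelon form has 3 nonzero rows, so rank(B) = 3.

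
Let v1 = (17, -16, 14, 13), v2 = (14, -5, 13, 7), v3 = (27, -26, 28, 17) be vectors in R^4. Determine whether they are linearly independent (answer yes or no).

yes

Form the matrix with these vectors as rows and row reduce.
R2 ← R2 − (14/17)·R1: [0, 139/17, 25/17, -63/17]
R3 ← R3 − (27/17)·R1: [0, -10/17, 98/17, -62/17]
R3 ← R3 + (10/139)·R2: [0, 0, 816/139, -544/139]
3 nonzero rows, so the 3 vectors span a space of dimension 3.
Since 3 = 3, the vectors are linearly independent.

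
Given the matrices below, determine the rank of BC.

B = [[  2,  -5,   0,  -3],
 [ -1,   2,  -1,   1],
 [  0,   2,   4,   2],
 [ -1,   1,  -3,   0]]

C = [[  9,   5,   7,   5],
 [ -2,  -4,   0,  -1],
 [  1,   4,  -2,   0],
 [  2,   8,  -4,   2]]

First compute BC:
[[ 22,   6,  26,   9],
 [-12,  -9,  -9,  -5],
 [  4,  24, -16,   2],
 [-14, -21,  -1,  -6]]
Now row reduce the product.
R2 ← R2 + (6/11)·R1: [0, -63/11, 57/11, -1/11]
R3 ← R3 − (2/11)·R1: [0, 252/11, -228/11, 4/11]
R4 ← R4 + (7/11)·R1: [0, -189/11, 171/11, -3/11]
R3 ← R3 + (4)·R2: [0, 0, 0, 0]
R4 ← R4 − (3)·R2: [0, 0, 0, 0]
2 nonzero rows, so rank(BC) = 2.

2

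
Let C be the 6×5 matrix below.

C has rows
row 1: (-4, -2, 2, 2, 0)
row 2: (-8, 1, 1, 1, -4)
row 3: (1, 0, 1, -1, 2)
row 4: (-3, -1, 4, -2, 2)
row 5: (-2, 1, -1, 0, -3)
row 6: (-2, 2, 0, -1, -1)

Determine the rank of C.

4

Row reduce to echelon form.
R2 ← R2 − (2)·R1: [0, 5, -3, -3, -4]
R3 ← R3 + (1/4)·R1: [0, -1/2, 3/2, -1/2, 2]
R4 ← R4 − (3/4)·R1: [0, 1/2, 5/2, -7/2, 2]
R5 ← R5 − (1/2)·R1: [0, 2, -2, -1, -3]
R6 ← R6 − (1/2)·R1: [0, 3, -1, -2, -1]
R3 ← R3 + (1/10)·R2: [0, 0, 6/5, -4/5, 8/5]
R4 ← R4 − (1/10)·R2: [0, 0, 14/5, -16/5, 12/5]
R5 ← R5 − (2/5)·R2: [0, 0, -4/5, 1/5, -7/5]
R6 ← R6 − (3/5)·R2: [0, 0, 4/5, -1/5, 7/5]
R4 ← R4 − (7/3)·R3: [0, 0, 0, -4/3, -4/3]
R5 ← R5 + (2/3)·R3: [0, 0, 0, -1/3, -1/3]
R6 ← R6 − (2/3)·R3: [0, 0, 0, 1/3, 1/3]
R5 ← R5 − (1/4)·R4: [0, 0, 0, 0, 0]
R6 ← R6 + (1/4)·R4: [0, 0, 0, 0, 0]
Echelon form has 4 nonzero rows, so rank(C) = 4.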